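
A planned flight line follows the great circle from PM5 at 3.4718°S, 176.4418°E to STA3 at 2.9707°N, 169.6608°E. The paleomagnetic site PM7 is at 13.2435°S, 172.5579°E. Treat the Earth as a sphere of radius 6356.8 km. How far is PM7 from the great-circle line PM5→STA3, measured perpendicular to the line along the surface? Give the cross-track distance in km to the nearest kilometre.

1077 km

δ₁₃ = central angle PM5→PM7 = 0.183230 rad  (haversine)
θ₁₃ = bearing PM5→PM7 = 201.215°,  θ₁₂ = bearing PM5→STA3 = 313.471°
dₓₜ = R·arcsin(sin δ₁₃ · sin(θ₁₃ − θ₁₂)) = 6356.8·arcsin(0.18221·sin(-112.256°)) = -1077.106 km
|dₓₜ| = 1077.106 km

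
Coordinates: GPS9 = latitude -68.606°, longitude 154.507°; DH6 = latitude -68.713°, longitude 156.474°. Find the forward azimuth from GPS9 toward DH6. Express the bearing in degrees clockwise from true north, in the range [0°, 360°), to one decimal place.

99.4°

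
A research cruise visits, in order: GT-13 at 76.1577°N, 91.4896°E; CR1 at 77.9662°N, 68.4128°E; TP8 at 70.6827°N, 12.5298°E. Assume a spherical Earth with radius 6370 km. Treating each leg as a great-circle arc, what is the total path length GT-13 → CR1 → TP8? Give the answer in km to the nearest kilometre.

GT-13→CR1: c = 0.094794 rad, d = 603.84 km
CR1→TP8: c = 0.277855 rad, d = 1769.93 km
Total = 603.84 + 1769.93 = 2373.77 km

2374 km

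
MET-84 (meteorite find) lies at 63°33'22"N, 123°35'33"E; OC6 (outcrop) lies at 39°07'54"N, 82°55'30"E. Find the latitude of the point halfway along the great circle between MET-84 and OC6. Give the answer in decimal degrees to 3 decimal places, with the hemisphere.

MET-84: φ = +63.55611°, λ = +123.59250°
OC6: φ = +39.13167°, λ = +82.92500°
Bx = cos φ₂ cos Δλ = 0.588370,  By = cos φ₂ sin Δλ = -0.505498
φₘ = atan2(sin φ₁ + sin φ₂, √((cos φ₁ + Bx)² + By²)) = 52.99067°
λₘ = λ₁ + atan2(By, cos φ₁ + Bx) = 97.53285°

52.991°N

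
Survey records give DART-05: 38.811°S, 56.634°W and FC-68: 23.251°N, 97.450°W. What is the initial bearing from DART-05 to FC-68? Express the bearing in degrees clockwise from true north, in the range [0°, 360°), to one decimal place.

321.1°

Δλ = -40.8160°
y = sin Δλ · cos φ₂ = -0.600547
x = cos φ₁ sin φ₂ − sin φ₁ cos φ₂ cos Δλ = 0.743415
θ = atan2(y, x) = -38.9320° → 321.0680° (mod 360°)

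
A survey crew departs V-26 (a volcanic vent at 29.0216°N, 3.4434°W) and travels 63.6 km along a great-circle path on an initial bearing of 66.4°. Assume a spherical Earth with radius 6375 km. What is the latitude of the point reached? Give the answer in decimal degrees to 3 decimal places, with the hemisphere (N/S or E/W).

29.249°N

δ = d/R = 63.6/6375 = 0.009976 rad
φ₂ = arcsin(sin φ₁ cos δ + cos φ₁ sin δ cos θ)
   = arcsin(0.48514·0.99995 + 0.87444·0.00998·0.40035) = 29.24911°
λ₂ = λ₁ + atan2(sin θ sin δ cos φ₁, cos δ − sin φ₁ sin φ₂) = -2.84306°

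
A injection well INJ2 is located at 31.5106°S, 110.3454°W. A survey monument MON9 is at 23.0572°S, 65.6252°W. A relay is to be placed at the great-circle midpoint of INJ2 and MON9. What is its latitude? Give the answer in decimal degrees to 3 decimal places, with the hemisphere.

Bx = cos φ₂ cos Δλ = 0.653789,  By = cos φ₂ sin Δλ = 0.647434
φₘ = atan2(sin φ₁ + sin φ₂, √((cos φ₁ + Bx)² + By²)) = -29.14614°
λₘ = λ₁ + atan2(By, cos φ₁ + Bx) = -87.08696°

29.146°S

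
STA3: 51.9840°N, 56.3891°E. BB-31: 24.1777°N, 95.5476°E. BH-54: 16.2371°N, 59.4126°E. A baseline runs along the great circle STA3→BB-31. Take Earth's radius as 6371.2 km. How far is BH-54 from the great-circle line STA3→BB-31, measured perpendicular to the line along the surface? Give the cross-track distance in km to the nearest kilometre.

3275 km

δ₁₃ = central angle STA3→BH-54 = 0.625309 rad  (haversine)
θ₁₃ = bearing STA3→BH-54 = 175.037°,  θ₁₂ = bearing STA3→BB-31 = 117.903°
dₓₜ = R·arcsin(sin δ₁₃ · sin(θ₁₃ − θ₁₂)) = 6371.2·arcsin(0.58535·sin(57.134°)) = 3274.731 km
|dₓₜ| = 3274.731 km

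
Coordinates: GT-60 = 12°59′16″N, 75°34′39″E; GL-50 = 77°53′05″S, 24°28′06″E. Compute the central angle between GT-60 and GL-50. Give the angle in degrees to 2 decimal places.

GT-60: φ = +12.98778°, λ = +75.57750°
GL-50: φ = -77.88472°, λ = +24.46833°
Δφ = -90.8725°,  Δλ = -51.1092°
a = sin²(Δφ/2) + cos φ₁ cos φ₂ sin²(Δλ/2) = 0.545669
c = 2·arcsin(√a) = 1.662262 rad = 95.2406°

95.24°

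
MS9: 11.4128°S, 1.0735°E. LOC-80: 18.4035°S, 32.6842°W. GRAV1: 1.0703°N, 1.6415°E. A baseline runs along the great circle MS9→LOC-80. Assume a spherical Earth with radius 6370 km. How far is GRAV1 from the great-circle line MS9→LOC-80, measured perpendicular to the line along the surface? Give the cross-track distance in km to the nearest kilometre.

1314 km

δ₁₃ = central angle MS9→GRAV1 = 0.218094 rad  (haversine)
θ₁₃ = bearing MS9→GRAV1 = 2.626°,  θ₁₂ = bearing MS9→LOC-80 = 253.782°
dₓₜ = R·arcsin(sin δ₁₃ · sin(θ₁₃ − θ₁₂)) = 6370·arcsin(0.21637·sin(-251.156°)) = 1313.692 km
|dₓₜ| = 1313.692 km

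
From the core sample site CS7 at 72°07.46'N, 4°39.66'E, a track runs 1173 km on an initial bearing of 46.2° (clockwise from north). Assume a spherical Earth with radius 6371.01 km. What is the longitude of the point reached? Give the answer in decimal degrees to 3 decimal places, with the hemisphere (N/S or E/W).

40.767°E

CS7: φ = +72.12433°, λ = +4.66100°
δ = d/R = 1173/6371.01 = 0.184115 rad
φ₂ = arcsin(sin φ₁ cos δ + cos φ₁ sin δ cos θ)
   = arcsin(0.95172·0.98310 + 0.30695·0.18308·0.69214) = 77.04207°
λ₂ = λ₁ + atan2(sin θ sin δ cos φ₁, cos δ − sin φ₁ sin φ₂) = 40.76694°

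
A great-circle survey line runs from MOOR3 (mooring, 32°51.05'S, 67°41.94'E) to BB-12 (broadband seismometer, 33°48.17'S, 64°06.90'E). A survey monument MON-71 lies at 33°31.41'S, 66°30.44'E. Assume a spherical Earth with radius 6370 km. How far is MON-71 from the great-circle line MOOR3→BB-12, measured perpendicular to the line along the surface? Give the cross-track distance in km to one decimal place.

36.2 km

MOOR3: φ = -32.85083°, λ = +67.69900°
BB-12: φ = -33.80283°, λ = +64.11500°
MON-71: φ = -33.52350°, λ = +66.50733°
δ₁₃ = central angle MOOR3→MON-71 = 0.020995 rad  (haversine)
θ₁₃ = bearing MOOR3→MON-71 = 235.676°,  θ₁₂ = bearing MOOR3→BB-12 = 251.385°
dₓₜ = R·arcsin(sin δ₁₃ · sin(θ₁₃ − θ₁₂)) = 6370·arcsin(0.02099·sin(-15.710°)) = -36.209 km
|dₓₜ| = 36.209 km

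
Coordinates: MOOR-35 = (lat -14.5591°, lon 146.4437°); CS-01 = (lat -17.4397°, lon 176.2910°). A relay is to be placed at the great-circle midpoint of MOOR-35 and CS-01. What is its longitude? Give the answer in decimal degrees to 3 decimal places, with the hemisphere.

Bx = cos φ₂ cos Δλ = 0.827485,  By = cos φ₂ sin Δλ = 0.474813
φₘ = atan2(sin φ₁ + sin φ₂, √((cos φ₁ + Bx)² + By²)) = -16.52787°
λₘ = λ₁ + atan2(By, cos φ₁ + Bx) = 161.25726°

161.257°E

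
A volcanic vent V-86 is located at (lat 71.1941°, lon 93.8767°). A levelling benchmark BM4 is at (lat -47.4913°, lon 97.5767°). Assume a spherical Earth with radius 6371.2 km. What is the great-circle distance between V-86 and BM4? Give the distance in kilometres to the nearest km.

13201 km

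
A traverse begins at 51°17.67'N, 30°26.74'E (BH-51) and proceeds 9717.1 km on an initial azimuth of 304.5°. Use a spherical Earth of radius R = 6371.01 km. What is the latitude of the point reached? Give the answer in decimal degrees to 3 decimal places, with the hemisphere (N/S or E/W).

BH-51: φ = +51.29450°, λ = +30.44567°
δ = d/R = 9717.1/6371.01 = 1.525206 rad
φ₂ = arcsin(sin φ₁ cos δ + cos φ₁ sin δ cos θ)
   = arcsin(0.78037·0.04557 + 0.62532·0.99896·0.56641) = 22.91599°
λ₂ = λ₁ + atan2(sin θ sin δ cos φ₁, cos δ − sin φ₁ sin φ₂) = -86.19804°

22.916°N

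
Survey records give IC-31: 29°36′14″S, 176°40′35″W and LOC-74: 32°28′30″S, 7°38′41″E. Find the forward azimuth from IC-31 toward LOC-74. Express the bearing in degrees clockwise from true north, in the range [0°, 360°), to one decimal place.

IC-31: φ = -29.60389°, λ = -176.67639°
LOC-74: φ = -32.47500°, λ = +7.64472°
Δλ = -175.6789°
y = sin Δλ · cos φ₂ = -0.063564
x = cos φ₁ sin φ₂ − sin φ₁ cos φ₂ cos Δλ = -0.882409
θ = atan2(y, x) = -175.8798° → 184.1202° (mod 360°)

184.1°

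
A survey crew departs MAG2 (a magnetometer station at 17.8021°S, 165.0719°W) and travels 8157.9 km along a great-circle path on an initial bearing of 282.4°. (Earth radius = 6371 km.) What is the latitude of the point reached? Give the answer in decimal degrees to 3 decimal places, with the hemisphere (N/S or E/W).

δ = d/R = 8157.9/6371 = 1.280474 rad
φ₂ = arcsin(sin φ₁ cos δ + cos φ₁ sin δ cos θ)
   = arcsin(-0.30573·0.28626 + 0.95212·0.95815·0.21474) = 6.22186°
λ₂ = λ₁ + atan2(sin θ sin δ cos φ₁, cos δ − sin φ₁ sin φ₂) = 124.64943°

6.222°N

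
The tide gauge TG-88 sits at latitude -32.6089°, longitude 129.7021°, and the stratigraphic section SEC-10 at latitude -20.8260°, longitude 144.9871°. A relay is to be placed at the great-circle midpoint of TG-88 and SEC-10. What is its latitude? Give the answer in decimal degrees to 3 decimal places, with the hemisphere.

Bx = cos φ₂ cos Δλ = 0.901602,  By = cos φ₂ sin Δλ = 0.246397
φₘ = atan2(sin φ₁ + sin φ₂, √((cos φ₁ + Bx)² + By²)) = -26.92274°
λₘ = λ₁ + atan2(By, cos φ₁ + Bx) = 137.74390°

26.923°S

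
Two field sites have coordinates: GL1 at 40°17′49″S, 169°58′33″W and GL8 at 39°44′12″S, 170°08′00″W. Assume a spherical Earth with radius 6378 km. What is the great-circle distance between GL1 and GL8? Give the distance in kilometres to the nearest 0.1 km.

GL1: φ = -40.29694°, λ = -169.97583°
GL8: φ = -39.73667°, λ = -170.13333°
Δφ = 0.5603°,  Δλ = -0.1575°
a = sin²(Δφ/2) + cos φ₁ cos φ₂ sin²(Δλ/2) = 0.000025
c = 2·arcsin(√a) = 0.010003 rad = 0.5731°
d = R·c = 6378 × 0.010003 = 63.8 km

63.8 km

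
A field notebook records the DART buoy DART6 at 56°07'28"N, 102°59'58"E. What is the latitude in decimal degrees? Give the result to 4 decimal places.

56° + 7′/60 + 28″/3600 = 56 + 0.11667 + 0.00778 = 56.1244°

56.1244°N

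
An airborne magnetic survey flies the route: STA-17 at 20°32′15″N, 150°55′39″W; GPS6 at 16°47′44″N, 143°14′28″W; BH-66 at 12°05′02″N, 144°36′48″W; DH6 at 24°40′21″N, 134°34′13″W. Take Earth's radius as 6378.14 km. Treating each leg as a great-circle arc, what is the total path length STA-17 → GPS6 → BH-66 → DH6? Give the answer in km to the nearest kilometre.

STA-17: φ = +20.53750°, λ = -150.92750°
GPS6: φ = +16.79556°, λ = -143.24111°
BH-66: φ = +12.08389°, λ = -144.61333°
DH6: φ = +24.67250°, λ = -134.57028°
STA-17→GPS6: c = 0.142858 rad, d = 911.17 km
GPS6→BH-66: c = 0.085440 rad, d = 544.95 km
BH-66→DH6: c = 0.275297 rad, d = 1755.88 km
Total = 911.17 + 544.95 + 1755.88 = 3212.00 km

3212 km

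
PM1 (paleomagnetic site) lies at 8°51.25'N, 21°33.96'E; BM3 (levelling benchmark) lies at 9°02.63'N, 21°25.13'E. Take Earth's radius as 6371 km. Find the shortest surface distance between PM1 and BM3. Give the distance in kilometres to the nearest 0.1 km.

PM1: φ = +8.85417°, λ = +21.56600°
BM3: φ = +9.04383°, λ = +21.41883°
Δφ = 0.1897°,  Δλ = -0.1472°
a = sin²(Δφ/2) + cos φ₁ cos φ₂ sin²(Δλ/2) = 0.000004
c = 2·arcsin(√a) = 0.004171 rad = 0.2390°
d = R·c = 6371 × 0.004171 = 26.6 km

26.6 km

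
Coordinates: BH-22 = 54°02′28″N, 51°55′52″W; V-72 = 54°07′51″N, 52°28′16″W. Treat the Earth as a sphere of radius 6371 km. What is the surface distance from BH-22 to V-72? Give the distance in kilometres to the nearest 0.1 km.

36.6 km

BH-22: φ = +54.04111°, λ = -51.93111°
V-72: φ = +54.13083°, λ = -52.47111°
Δφ = 0.0897°,  Δλ = -0.5400°
a = sin²(Δφ/2) + cos φ₁ cos φ₂ sin²(Δλ/2) = 0.000008
c = 2·arcsin(√a) = 0.005746 rad = 0.3292°
d = R·c = 6371 × 0.005746 = 36.6 km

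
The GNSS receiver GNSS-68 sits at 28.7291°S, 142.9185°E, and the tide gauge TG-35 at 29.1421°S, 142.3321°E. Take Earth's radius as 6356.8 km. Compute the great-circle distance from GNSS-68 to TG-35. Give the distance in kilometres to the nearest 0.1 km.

Δφ = -0.4130°,  Δλ = -0.5864°
a = sin²(Δφ/2) + cos φ₁ cos φ₂ sin²(Δλ/2) = 0.000033
c = 2·arcsin(√a) = 0.011497 rad = 0.6587°
d = R·c = 6356.8 × 0.011497 = 73.1 km

73.1 km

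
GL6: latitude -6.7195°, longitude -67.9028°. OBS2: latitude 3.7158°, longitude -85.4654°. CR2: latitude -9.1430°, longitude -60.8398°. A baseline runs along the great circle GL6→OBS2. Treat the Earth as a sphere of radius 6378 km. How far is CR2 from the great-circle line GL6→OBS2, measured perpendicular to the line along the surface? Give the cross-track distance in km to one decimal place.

152.4 km

δ₁₃ = central angle GL6→CR2 = 0.129202 rad  (haversine)
θ₁₃ = bearing GL6→CR2 = 109.572°,  θ₁₂ = bearing GL6→OBS2 = 300.261°
dₓₜ = R·arcsin(sin δ₁₃ · sin(θ₁₃ − θ₁₂)) = 6378·arcsin(0.12884·sin(-190.689°)) = 152.430 km
|dₓₜ| = 152.430 km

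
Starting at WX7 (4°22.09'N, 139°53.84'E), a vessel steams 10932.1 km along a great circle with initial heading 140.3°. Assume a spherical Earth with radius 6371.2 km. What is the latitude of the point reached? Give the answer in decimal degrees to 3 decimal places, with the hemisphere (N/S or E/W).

50.364°S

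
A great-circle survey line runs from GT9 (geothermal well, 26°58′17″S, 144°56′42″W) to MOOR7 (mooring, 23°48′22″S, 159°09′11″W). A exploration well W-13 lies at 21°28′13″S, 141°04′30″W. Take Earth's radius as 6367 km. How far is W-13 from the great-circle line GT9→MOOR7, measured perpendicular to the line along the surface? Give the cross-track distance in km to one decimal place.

669.3 km

GT9: φ = -26.97139°, λ = -144.94500°
MOOR7: φ = -23.80611°, λ = -159.15306°
W-13: φ = -21.47028°, λ = -141.07500°
δ₁₃ = central angle GT9→W-13 = 0.114052 rad  (haversine)
θ₁₃ = bearing GT9→W-13 = 33.498°,  θ₁₂ = bearing GT9→MOOR7 = 280.723°
dₓₜ = R·arcsin(sin δ₁₃ · sin(θ₁₃ − θ₁₂)) = 6367·arcsin(0.11380·sin(-247.225°)) = 669.332 km
|dₓₜ| = 669.332 km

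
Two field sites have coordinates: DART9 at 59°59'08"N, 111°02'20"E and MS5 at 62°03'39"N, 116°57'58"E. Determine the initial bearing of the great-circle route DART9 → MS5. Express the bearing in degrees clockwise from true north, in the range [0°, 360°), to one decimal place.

51.6°

DART9: φ = +59.98556°, λ = +111.03889°
MS5: φ = +62.06083°, λ = +116.96611°
Δλ = 5.9272°
y = sin Δλ · cos φ₂ = 0.048383
x = cos φ₁ sin φ₂ − sin φ₁ cos φ₂ cos Δλ = 0.038381
θ = atan2(y, x) = 51.5757° → 51.5757° (mod 360°)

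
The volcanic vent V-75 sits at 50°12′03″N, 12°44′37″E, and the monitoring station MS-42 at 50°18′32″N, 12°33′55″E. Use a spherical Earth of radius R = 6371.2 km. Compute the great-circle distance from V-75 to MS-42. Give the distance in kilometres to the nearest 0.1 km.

V-75: φ = +50.20083°, λ = +12.74361°
MS-42: φ = +50.30889°, λ = +12.56528°
Δφ = 0.1081°,  Δλ = -0.1783°
a = sin²(Δφ/2) + cos φ₁ cos φ₂ sin²(Δλ/2) = 0.000002
c = 2·arcsin(√a) = 0.002742 rad = 0.1571°
d = R·c = 6371.2 × 0.002742 = 17.5 km

17.5 km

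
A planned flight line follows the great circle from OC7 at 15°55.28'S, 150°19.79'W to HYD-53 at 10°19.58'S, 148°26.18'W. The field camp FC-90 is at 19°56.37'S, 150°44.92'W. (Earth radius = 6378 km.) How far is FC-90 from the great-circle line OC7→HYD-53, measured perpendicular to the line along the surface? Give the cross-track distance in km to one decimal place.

100.0 km

OC7: φ = -15.92133°, λ = -150.32983°
HYD-53: φ = -10.32633°, λ = -148.43633°
FC-90: φ = -19.93950°, λ = -150.74867°
δ₁₃ = central angle OC7→FC-90 = 0.070474 rad  (haversine)
θ₁₃ = bearing OC7→FC-90 = 185.600°,  θ₁₂ = bearing OC7→HYD-53 = 18.465°
dₓₜ = R·arcsin(sin δ₁₃ · sin(θ₁₃ − θ₁₂)) = 6378·arcsin(0.07042·sin(167.135°)) = 100.000 km
|dₓₜ| = 100.000 km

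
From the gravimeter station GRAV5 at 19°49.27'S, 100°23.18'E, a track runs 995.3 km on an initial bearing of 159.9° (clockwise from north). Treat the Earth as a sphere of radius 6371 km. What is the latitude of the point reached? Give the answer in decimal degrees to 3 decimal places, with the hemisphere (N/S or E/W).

GRAV5: φ = -19.82117°, λ = +100.38633°
δ = d/R = 995.3/6371 = 0.156224 rad
φ₂ = arcsin(sin φ₁ cos δ + cos φ₁ sin δ cos θ)
   = arcsin(-0.33909·0.98782 + 0.94076·0.15559·-0.93909) = -28.19100°
λ₂ = λ₁ + atan2(sin θ sin δ cos φ₁, cos δ − sin φ₁ sin φ₂) = 103.86437°

28.191°S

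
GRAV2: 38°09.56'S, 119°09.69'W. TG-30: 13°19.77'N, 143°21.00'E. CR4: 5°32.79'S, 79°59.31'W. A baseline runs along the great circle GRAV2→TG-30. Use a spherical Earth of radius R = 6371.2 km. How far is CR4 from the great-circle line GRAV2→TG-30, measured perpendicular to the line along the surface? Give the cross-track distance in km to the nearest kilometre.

GRAV2: φ = -38.15933°, λ = -119.16150°
TG-30: φ = +13.32950°, λ = +143.35000°
CR4: φ = -5.54650°, λ = -79.98850°
δ₁₃ = central angle GRAV2→CR4 = 0.841382 rad  (haversine)
θ₁₃ = bearing GRAV2→CR4 = 57.486°,  θ₁₂ = bearing GRAV2→TG-30 = 276.090°
dₓₜ = R·arcsin(sin δ₁₃ · sin(θ₁₃ − θ₁₂)) = 6371.2·arcsin(0.74556·sin(-218.603°)) = 3082.614 km
|dₓₜ| = 3082.614 km

3083 km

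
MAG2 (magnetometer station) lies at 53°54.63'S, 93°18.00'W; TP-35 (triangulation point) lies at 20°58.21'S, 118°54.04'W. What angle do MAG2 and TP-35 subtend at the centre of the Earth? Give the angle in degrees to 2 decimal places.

MAG2: φ = -53.91050°, λ = -93.30000°
TP-35: φ = -20.97017°, λ = -118.90067°
Δφ = 32.9403°,  Δλ = -25.6007°
a = sin²(Δφ/2) + cos φ₁ cos φ₂ sin²(Δλ/2) = 0.107380
c = 2·arcsin(√a) = 0.667714 rad = 38.2572°

38.26°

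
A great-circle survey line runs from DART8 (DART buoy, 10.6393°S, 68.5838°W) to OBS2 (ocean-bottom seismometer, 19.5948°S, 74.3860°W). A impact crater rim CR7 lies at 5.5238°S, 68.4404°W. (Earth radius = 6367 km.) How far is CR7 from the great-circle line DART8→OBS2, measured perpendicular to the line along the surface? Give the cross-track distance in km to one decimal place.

δ₁₃ = central angle DART8→CR7 = 0.089317 rad  (haversine)
θ₁₃ = bearing DART8→CR7 = 1.600°,  θ₁₂ = bearing DART8→OBS2 = 211.314°
dₓₜ = R·arcsin(sin δ₁₃ · sin(θ₁₃ − θ₁₂)) = 6367·arcsin(0.08920·sin(-209.713°)) = 281.588 km
|dₓₜ| = 281.588 km

281.6 km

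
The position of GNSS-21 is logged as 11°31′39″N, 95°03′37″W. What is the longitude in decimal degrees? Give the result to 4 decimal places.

95° + 3′/60 + 37″/3600 = 95 + 0.05000 + 0.01028 = 95.0603°

95.0603°W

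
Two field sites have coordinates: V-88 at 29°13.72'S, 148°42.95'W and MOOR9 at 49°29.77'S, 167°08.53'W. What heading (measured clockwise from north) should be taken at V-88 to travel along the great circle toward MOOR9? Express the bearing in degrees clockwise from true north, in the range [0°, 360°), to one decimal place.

209.5°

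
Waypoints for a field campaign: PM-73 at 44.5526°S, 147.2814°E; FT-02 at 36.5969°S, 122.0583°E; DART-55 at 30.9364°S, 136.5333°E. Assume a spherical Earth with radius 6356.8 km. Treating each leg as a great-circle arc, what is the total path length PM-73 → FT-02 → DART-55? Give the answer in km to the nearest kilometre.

3763 km

PM-73→FT-02: c = 0.360198 rad, d = 2289.70 km
FT-02→DART-55: c = 0.231757 rad, d = 1473.23 km
Total = 2289.70 + 1473.23 = 3762.94 km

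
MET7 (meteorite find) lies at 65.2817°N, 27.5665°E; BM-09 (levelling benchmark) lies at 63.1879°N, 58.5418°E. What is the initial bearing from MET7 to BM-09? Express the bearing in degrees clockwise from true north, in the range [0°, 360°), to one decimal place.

84.6°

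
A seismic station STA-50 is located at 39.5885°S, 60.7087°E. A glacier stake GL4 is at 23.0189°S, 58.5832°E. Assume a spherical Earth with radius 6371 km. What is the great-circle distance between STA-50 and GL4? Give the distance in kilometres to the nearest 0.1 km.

1853.3 km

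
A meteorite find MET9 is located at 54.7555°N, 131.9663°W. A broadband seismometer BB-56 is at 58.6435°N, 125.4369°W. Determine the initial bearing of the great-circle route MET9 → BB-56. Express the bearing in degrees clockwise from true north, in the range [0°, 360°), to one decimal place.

40.0°

Δλ = 6.5294°
y = sin Δλ · cos φ₂ = 0.059172
x = cos φ₁ sin φ₂ − sin φ₁ cos φ₂ cos Δλ = 0.070563
θ = atan2(y, x) = 39.9822° → 39.9822° (mod 360°)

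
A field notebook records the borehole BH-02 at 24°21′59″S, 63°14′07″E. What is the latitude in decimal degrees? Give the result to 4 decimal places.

24° + 21′/60 + 59″/3600 = 24 + 0.35000 + 0.01639 = 24.3664°

24.3664°S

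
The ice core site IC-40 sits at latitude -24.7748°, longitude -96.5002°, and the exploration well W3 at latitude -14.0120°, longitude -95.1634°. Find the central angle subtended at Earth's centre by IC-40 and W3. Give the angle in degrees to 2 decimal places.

10.84°

Δφ = 10.7628°,  Δλ = 1.3368°
a = sin²(Δφ/2) + cos φ₁ cos φ₂ sin²(Δλ/2) = 0.008916
c = 2·arcsin(√a) = 0.189126 rad = 10.8361°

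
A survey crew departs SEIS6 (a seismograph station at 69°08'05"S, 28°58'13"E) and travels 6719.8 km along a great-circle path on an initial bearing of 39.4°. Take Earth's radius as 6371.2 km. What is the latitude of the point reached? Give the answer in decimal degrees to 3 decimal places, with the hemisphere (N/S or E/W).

12.811°S

SEIS6: φ = -69.13472°, λ = +28.97028°
δ = d/R = 6719.8/6371.2 = 1.054715 rad
φ₂ = arcsin(sin φ₁ cos δ + cos φ₁ sin δ cos θ)
   = arcsin(-0.93442·0.49348 + 0.35617·0.86976·0.77273) = -12.81086°
λ₂ = λ₁ + atan2(sin θ sin δ cos φ₁, cos δ − sin φ₁ sin φ₂) = 63.45289°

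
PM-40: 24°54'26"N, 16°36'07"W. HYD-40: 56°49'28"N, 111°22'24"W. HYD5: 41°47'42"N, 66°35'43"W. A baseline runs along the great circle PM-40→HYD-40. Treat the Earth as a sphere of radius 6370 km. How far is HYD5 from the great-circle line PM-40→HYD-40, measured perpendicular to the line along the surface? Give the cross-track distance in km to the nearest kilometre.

1522 km

PM-40: φ = +24.90722°, λ = -16.60194°
HYD-40: φ = +56.82444°, λ = -111.37333°
HYD5: φ = +41.79500°, λ = -66.59528°
δ₁₃ = central angle PM-40→HYD5 = 0.773612 rad  (haversine)
θ₁₃ = bearing PM-40→HYD5 = 305.186°,  θ₁₂ = bearing PM-40→HYD-40 = 324.984°
dₓₜ = R·arcsin(sin δ₁₃ · sin(θ₁₃ − θ₁₂)) = 6370·arcsin(0.69872·sin(-19.798°)) = -1521.962 km
|dₓₜ| = 1521.962 km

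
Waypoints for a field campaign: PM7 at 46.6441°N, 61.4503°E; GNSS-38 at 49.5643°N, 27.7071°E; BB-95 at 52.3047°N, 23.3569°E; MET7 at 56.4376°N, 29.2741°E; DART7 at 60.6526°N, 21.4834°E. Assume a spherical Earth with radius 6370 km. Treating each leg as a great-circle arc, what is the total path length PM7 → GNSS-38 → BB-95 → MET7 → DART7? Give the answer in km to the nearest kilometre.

4184 km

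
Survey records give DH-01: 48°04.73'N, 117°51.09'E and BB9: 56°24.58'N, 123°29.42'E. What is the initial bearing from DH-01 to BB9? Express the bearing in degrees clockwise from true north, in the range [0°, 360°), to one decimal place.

20.3°

DH-01: φ = +48.07883°, λ = +117.85150°
BB9: φ = +56.40967°, λ = +123.49033°
Δλ = 5.6388°
y = sin Δλ · cos φ₂ = 0.054361
x = cos φ₁ sin φ₂ − sin φ₁ cos φ₂ cos Δλ = 0.146881
θ = atan2(y, x) = 20.3097° → 20.3097° (mod 360°)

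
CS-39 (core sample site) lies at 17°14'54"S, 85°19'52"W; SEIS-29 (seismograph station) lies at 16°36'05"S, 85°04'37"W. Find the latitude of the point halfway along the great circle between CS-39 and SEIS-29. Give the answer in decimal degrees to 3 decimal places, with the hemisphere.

CS-39: φ = -17.24833°, λ = -85.33111°
SEIS-29: φ = -16.60139°, λ = -85.07694°
Bx = cos φ₂ cos Δλ = 0.958306,  By = cos φ₂ sin Δλ = 0.004251
φₘ = atan2(sin φ₁ + sin φ₂, √((cos φ₁ + Bx)² + By²)) = -16.92490°
λₘ = λ₁ + atan2(By, cos φ₁ + Bx) = -85.20381°

16.925°S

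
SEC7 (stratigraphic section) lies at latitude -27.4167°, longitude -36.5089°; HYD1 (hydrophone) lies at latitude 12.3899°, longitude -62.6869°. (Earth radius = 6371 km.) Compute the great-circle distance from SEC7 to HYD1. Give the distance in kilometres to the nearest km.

5250 km

Δφ = 39.8066°,  Δλ = -26.1780°
a = sin²(Δφ/2) + cos φ₁ cos φ₂ sin²(Δλ/2) = 0.160361
c = 2·arcsin(√a) = 0.824017 rad = 47.2127°
d = R·c = 6371 × 0.824017 = 5249.8 km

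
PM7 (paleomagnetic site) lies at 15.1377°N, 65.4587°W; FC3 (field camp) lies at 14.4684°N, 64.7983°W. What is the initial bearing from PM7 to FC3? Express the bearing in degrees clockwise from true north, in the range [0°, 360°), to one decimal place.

Δλ = 0.6604°
y = sin Δλ · cos φ₂ = 0.011160
x = cos φ₁ sin φ₂ − sin φ₁ cos φ₂ cos Δλ = -0.011664
θ = atan2(y, x) = 136.2651° → 136.2651° (mod 360°)

136.3°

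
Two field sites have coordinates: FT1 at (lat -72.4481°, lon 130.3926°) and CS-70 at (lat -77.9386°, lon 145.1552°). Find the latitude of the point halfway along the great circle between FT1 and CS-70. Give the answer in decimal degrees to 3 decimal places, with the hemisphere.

75.307°S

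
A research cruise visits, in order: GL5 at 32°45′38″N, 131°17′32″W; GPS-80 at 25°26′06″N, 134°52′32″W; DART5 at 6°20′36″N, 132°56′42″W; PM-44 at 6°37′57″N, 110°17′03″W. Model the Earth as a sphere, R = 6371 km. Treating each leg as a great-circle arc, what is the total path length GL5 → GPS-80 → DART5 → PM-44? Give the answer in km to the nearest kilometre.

GL5: φ = +32.76056°, λ = -131.29222°
GPS-80: φ = +25.43500°, λ = -134.87556°
DART5: φ = +6.34333°, λ = -132.94500°
PM-44: φ = +6.63250°, λ = -110.28417°
GL5→GPS-80: c = 0.139015 rad, d = 885.67 km
GPS-80→DART5: c = 0.334767 rad, d = 2132.80 km
DART5→PM-44: c = 0.392972 rad, d = 2503.62 km
Total = 885.67 + 2132.80 + 2503.62 = 5522.09 km

5522 km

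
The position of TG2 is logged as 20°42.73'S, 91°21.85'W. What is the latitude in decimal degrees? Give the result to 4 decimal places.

20° + 42.73′/60 = 20 + 0.71217 = 20.7122°

20.7122°S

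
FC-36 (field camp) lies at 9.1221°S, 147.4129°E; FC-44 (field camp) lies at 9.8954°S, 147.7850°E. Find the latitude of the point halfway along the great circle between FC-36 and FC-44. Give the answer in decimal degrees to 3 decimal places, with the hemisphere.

Bx = cos φ₂ cos Δλ = 0.985102,  By = cos φ₂ sin Δλ = 0.006398
φₘ = atan2(sin φ₁ + sin φ₂, √((cos φ₁ + Bx)² + By²)) = -9.50880°
λₘ = λ₁ + atan2(By, cos φ₁ + Bx) = 147.59874°

9.509°S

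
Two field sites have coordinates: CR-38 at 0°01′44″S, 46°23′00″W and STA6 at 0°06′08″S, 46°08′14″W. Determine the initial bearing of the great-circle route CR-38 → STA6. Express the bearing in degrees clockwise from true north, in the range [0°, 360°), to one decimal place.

CR-38: φ = -0.02889°, λ = -46.38333°
STA6: φ = -0.10222°, λ = -46.13722°
Δλ = 0.2461°
y = sin Δλ · cos φ₂ = 0.004295
x = cos φ₁ sin φ₂ − sin φ₁ cos φ₂ cos Δλ = -0.001280
θ = atan2(y, x) = 106.5925° → 106.5925° (mod 360°)

106.6°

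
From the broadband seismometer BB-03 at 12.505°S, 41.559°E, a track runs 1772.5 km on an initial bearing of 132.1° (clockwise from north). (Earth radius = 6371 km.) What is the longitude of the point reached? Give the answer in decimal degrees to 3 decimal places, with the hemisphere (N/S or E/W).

δ = d/R = 1772.5/6371 = 0.278214 rad
φ₂ = arcsin(sin φ₁ cos δ + cos φ₁ sin δ cos θ)
   = arcsin(-0.21652·0.96155 + 0.97628·0.27464·-0.67043) = -22.82737°
λ₂ = λ₁ + atan2(sin θ sin δ cos φ₁, cos δ − sin φ₁ sin φ₂) = 54.33215°

54.332°E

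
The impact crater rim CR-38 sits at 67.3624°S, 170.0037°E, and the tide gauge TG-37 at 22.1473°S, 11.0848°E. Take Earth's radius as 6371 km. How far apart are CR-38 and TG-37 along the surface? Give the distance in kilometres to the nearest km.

9910 km

Δφ = 45.2151°,  Δλ = -158.9189°
a = sin²(Δφ/2) + cos φ₁ cos φ₂ sin²(Δλ/2) = 0.492349
c = 2·arcsin(√a) = 1.555493 rad = 89.1232°
d = R·c = 6371 × 1.555493 = 9910.0 km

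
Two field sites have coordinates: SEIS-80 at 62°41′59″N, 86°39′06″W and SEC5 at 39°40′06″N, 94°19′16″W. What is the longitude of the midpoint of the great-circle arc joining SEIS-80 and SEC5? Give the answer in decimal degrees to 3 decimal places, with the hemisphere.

SEIS-80: φ = +62.69972°, λ = -86.65167°
SEC5: φ = +39.66833°, λ = -94.32111°
Bx = cos φ₂ cos Δλ = 0.762867,  By = cos φ₂ sin Δλ = -0.102729
φₘ = atan2(sin φ₁ + sin φ₂, √((cos φ₁ + Bx)² + By²)) = 51.24270°
λₘ = λ₁ + atan2(By, cos φ₁ + Bx) = -91.45891°

91.459°W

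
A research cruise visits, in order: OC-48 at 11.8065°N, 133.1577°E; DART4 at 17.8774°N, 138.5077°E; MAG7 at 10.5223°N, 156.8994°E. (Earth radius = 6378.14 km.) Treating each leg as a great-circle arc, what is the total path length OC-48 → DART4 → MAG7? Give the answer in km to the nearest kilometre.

3033 km

OC-48→DART4: c = 0.139155 rad, d = 887.55 km
DART4→MAG7: c = 0.336315 rad, d = 2145.06 km
Total = 887.55 + 2145.06 = 3032.61 km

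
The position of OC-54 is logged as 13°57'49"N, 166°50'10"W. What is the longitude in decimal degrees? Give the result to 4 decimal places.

166.8361°W

166° + 50′/60 + 10″/3600 = 166 + 0.83333 + 0.00278 = 166.8361°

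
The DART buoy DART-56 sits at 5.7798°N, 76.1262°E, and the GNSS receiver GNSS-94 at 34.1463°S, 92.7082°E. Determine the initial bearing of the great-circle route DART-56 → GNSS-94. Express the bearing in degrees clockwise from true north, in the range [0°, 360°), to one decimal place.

Δλ = 16.5820°
y = sin Δλ · cos φ₂ = 0.236189
x = cos φ₁ sin φ₂ − sin φ₁ cos φ₂ cos Δλ = -0.638333
θ = atan2(y, x) = 159.6951° → 159.6951° (mod 360°)

159.7°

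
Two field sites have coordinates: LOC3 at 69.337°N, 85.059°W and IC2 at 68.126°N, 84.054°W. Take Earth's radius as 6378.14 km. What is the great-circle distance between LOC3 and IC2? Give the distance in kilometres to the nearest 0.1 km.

140.8 km

Δφ = -1.2110°,  Δλ = 1.0050°
a = sin²(Δφ/2) + cos φ₁ cos φ₂ sin²(Δλ/2) = 0.000122
c = 2·arcsin(√a) = 0.022072 rad = 1.2646°
d = R·c = 6378.14 × 0.022072 = 140.8 km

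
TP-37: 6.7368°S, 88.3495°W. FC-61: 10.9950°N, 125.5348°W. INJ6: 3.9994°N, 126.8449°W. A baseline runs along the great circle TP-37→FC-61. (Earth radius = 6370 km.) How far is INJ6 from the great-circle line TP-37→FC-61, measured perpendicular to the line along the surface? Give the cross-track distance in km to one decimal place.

769.7 km

δ₁₃ = central angle TP-37→INJ6 = 0.696364 rad  (haversine)
θ₁₃ = bearing TP-37→INJ6 = 284.523°,  θ₁₂ = bearing TP-37→FC-61 = 295.355°
dₓₜ = R·arcsin(sin δ₁₃ · sin(θ₁₃ − θ₁₂)) = 6370·arcsin(0.64143·sin(-10.832°)) = -769.724 km
|dₓₜ| = 769.724 km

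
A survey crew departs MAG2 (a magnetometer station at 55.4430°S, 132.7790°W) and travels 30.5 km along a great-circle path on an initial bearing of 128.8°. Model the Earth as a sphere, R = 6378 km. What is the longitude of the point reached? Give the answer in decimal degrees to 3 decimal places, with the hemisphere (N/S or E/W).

132.401°W

δ = d/R = 30.5/6378 = 0.004782 rad
φ₂ = arcsin(sin φ₁ cos δ + cos φ₁ sin δ cos θ)
   = arcsin(-0.82356·0.99999 + 0.56723·0.00478·-0.62660) = -55.61410°
λ₂ = λ₁ + atan2(sin θ sin δ cos φ₁, cos δ − sin φ₁ sin φ₂) = -132.40091°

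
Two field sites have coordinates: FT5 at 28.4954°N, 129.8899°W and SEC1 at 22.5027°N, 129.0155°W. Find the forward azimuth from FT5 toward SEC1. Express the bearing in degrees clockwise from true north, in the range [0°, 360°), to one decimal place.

Δλ = 0.8744°
y = sin Δλ · cos φ₂ = 0.014099
x = cos φ₁ sin φ₂ − sin φ₁ cos φ₂ cos Δλ = -0.104350
θ = atan2(y, x) = 172.3054° → 172.3054° (mod 360°)

172.3°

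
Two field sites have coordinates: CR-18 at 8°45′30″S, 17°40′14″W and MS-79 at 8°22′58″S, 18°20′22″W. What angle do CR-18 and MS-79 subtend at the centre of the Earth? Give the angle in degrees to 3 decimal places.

0.761°

CR-18: φ = -8.75833°, λ = -17.67056°
MS-79: φ = -8.38278°, λ = -18.33944°
Δφ = 0.3756°,  Δλ = -0.6689°
a = sin²(Δφ/2) + cos φ₁ cos φ₂ sin²(Δλ/2) = 0.000044
c = 2·arcsin(√a) = 0.013275 rad = 0.7606°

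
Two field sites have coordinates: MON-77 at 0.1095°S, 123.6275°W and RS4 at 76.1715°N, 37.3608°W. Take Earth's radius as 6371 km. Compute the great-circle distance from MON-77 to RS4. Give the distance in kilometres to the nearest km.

9920 km

Δφ = 76.2810°,  Δλ = 86.2667°
a = sin²(Δφ/2) + cos φ₁ cos φ₂ sin²(Δλ/2) = 0.493146
c = 2·arcsin(√a) = 1.557089 rad = 89.2146°
d = R·c = 6371 × 1.557089 = 9920.2 km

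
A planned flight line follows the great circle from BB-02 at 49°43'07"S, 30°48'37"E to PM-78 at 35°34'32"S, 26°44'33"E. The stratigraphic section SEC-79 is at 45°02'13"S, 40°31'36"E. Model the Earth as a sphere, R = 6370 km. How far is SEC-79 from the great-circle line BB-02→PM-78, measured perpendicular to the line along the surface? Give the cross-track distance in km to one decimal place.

850.5 km

BB-02: φ = -49.71861°, λ = +30.81028°
PM-78: φ = -35.57556°, λ = +26.74250°
SEC-79: φ = -45.03694°, λ = +40.52667°
δ₁₃ = central angle BB-02→SEC-79 = 0.140760 rad  (haversine)
θ₁₃ = bearing BB-02→SEC-79 = 58.221°,  θ₁₂ = bearing BB-02→PM-78 = 346.632°
dₓₜ = R·arcsin(sin δ₁₃ · sin(θ₁₃ − θ₁₂)) = 6370·arcsin(0.14030·sin(-288.411°)) = 850.461 km
|dₓₜ| = 850.461 km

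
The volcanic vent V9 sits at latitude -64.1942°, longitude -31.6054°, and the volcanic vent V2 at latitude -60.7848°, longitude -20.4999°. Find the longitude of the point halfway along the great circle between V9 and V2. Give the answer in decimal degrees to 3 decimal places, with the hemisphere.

Bx = cos φ₂ cos Δλ = 0.478951,  By = cos φ₂ sin Δλ = 0.094014
φₘ = atan2(sin φ₁ + sin φ₂, √((cos φ₁ + Bx)² + By²)) = -62.59940°
λₘ = λ₁ + atan2(By, cos φ₁ + Bx) = -25.73434°

25.734°W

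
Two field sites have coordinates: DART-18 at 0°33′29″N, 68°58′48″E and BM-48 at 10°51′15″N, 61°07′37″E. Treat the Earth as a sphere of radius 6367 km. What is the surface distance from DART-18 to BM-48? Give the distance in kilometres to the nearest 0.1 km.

DART-18: φ = +0.55806°, λ = +68.98000°
BM-48: φ = +10.85417°, λ = +61.12694°
Δφ = 10.2961°,  Δλ = -7.8531°
a = sin²(Δφ/2) + cos φ₁ cos φ₂ sin²(Δλ/2) = 0.012656
c = 2·arcsin(√a) = 0.225479 rad = 12.9190°
d = R·c = 6367 × 0.225479 = 1435.6 km

1435.6 km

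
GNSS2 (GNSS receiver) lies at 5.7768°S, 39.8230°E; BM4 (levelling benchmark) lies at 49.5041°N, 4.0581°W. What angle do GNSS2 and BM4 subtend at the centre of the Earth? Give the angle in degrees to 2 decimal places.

Δφ = 55.2809°,  Δλ = -43.8811°
a = sin²(Δφ/2) + cos φ₁ cos φ₂ sin²(Δλ/2) = 0.305425
c = 2·arcsin(√a) = 1.171087 rad = 67.0983°

67.10°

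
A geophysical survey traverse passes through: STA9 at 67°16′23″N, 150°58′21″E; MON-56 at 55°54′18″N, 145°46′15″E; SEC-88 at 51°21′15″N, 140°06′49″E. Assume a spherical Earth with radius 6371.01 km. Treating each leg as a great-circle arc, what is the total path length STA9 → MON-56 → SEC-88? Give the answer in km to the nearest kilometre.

1921 km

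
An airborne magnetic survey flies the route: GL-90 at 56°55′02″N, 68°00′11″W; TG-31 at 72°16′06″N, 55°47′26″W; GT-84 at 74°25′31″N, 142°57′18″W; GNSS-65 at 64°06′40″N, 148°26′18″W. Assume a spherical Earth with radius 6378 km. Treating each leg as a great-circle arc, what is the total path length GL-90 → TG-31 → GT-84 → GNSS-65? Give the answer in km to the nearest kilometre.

5507 km

GL-90: φ = +56.91722°, λ = -68.00306°
TG-31: φ = +72.26833°, λ = -55.79056°
GT-84: φ = +74.42528°, λ = -142.95500°
GNSS-65: φ = +64.11111°, λ = -148.43833°
GL-90→TG-31: c = 0.281789 rad, d = 1797.25 km
TG-31→GT-84: c = 0.398706 rad, d = 2542.95 km
GT-84→GNSS-65: c = 0.182988 rad, d = 1167.10 km
Total = 1797.25 + 2542.95 + 1167.10 = 5507.30 km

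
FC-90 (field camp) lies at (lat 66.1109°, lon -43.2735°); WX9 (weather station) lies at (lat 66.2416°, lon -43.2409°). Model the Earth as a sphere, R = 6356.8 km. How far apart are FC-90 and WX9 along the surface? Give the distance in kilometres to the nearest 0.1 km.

14.6 km

Δφ = 0.1307°,  Δλ = 0.0326°
a = sin²(Δφ/2) + cos φ₁ cos φ₂ sin²(Δλ/2) = 0.000001
c = 2·arcsin(√a) = 0.002293 rad = 0.1314°
d = R·c = 6356.8 × 0.002293 = 14.6 km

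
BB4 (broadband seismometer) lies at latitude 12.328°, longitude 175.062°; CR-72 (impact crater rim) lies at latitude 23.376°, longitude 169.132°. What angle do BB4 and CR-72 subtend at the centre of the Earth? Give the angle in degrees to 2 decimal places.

12.40°

Δφ = 11.0480°,  Δλ = -5.9300°
a = sin²(Δφ/2) + cos φ₁ cos φ₂ sin²(Δλ/2) = 0.011666
c = 2·arcsin(√a) = 0.216439 rad = 12.4011°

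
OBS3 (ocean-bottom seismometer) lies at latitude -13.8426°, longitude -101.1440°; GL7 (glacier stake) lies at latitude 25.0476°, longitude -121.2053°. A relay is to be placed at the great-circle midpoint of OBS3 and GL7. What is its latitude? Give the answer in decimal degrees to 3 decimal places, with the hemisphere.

Bx = cos φ₂ cos Δλ = 0.850989,  By = cos φ₂ sin Δλ = -0.310766
φₘ = atan2(sin φ₁ + sin φ₂, √((cos φ₁ + Bx)² + By²)) = 5.68879°
λₘ = λ₁ + atan2(By, cos φ₁ + Bx) = -110.82369°

5.689°N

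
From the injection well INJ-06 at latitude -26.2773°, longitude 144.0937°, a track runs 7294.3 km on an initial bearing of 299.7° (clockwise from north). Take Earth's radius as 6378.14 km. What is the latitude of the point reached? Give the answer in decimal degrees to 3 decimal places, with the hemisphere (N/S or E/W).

12.764°N

δ = d/R = 7294.3/6378.14 = 1.143641 rad
φ₂ = arcsin(sin φ₁ cos δ + cos φ₁ sin δ cos θ)
   = arcsin(-0.44272·0.41428 + 0.89666·0.91015·0.49546) = 12.76373°
λ₂ = λ₁ + atan2(sin θ sin δ cos φ₁, cos δ − sin φ₁ sin φ₂) = 89.93776°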